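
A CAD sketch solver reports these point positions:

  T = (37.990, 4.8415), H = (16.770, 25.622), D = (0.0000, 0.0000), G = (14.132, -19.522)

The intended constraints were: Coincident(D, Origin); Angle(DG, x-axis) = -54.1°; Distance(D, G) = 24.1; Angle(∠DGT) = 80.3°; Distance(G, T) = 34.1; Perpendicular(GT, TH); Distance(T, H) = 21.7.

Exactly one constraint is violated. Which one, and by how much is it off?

Distance(T, H) = 21.7 — off by 8.00.

D = (0.00, 0.00) ✓; DG at -54.10° ✓; |DG| = 24.10 ✓; ∠DGT = 80.30° ✓; |GT| = 34.10 ✓; ∠(GT, TH) = 90.00° ✓; |TH| = 29.70 ✗.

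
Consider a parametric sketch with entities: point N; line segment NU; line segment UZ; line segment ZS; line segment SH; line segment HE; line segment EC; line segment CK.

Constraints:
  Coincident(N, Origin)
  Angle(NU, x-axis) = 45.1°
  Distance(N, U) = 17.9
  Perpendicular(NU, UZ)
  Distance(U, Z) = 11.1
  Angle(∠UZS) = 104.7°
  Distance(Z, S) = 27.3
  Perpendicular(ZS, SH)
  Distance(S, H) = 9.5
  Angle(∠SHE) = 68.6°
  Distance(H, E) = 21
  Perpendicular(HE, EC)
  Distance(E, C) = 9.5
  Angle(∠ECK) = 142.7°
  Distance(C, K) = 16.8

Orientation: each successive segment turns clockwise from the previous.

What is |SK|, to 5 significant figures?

15.830

N is at the origin; NU runs at 45.1° with length 17.9, so U = (12.635, 12.679). The perpendicularity gives UZ at right angles to NU, so UZ runs at -44.900°; with |UZ| = 11.1, Z = (20.498, 4.8441). ∠UZS = 104.7° gives ZS at -120.20° from the x-axis; with |ZS| = 27.3, S = (6.7652, -18.751). The perpendicularity gives SH at right angles to ZS, so SH runs at 149.80°; with |SH| = 9.5, H = (-1.4454, -13.972). ∠SHE = 68.6° gives HE at 38.400° from the x-axis; with |HE| = 21.0, E = (15.012, -0.92780). The perpendicularity gives EC at right angles to HE, so EC runs at -51.600°; with |EC| = 9.5, C = (20.913, -8.3729). ∠ECK = 142.7° gives CK at -88.900° from the x-axis; with |CK| = 16.8, K = (21.236, -25.170). Then |SK| = |K − S| = 15.830.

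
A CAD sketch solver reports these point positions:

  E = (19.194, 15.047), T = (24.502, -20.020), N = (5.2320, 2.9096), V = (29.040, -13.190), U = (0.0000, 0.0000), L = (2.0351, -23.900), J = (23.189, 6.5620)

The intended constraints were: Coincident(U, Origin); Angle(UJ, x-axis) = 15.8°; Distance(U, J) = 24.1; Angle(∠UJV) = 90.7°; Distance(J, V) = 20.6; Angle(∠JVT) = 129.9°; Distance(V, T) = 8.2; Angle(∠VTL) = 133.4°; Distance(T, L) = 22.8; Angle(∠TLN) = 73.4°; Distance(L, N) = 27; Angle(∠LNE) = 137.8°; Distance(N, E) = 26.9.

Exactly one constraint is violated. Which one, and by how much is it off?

Distance(N, E) = 26.9 — off by 8.40.

U = (0.00, 0.00) ✓; UJ at 15.80° ✓; |UJ| = 24.10 ✓; ∠UJV = 90.70° ✓; |JV| = 20.60 ✓; ∠JVT = 129.9° ✓; |VT| = 8.200 ✓; ∠VTL = 133.4° ✓; |TL| = 22.80 ✓; ∠TLN = 73.40° ✓; |LN| = 27.00 ✓; ∠LNE = 137.8° ✓; |NE| = 18.50 ✗.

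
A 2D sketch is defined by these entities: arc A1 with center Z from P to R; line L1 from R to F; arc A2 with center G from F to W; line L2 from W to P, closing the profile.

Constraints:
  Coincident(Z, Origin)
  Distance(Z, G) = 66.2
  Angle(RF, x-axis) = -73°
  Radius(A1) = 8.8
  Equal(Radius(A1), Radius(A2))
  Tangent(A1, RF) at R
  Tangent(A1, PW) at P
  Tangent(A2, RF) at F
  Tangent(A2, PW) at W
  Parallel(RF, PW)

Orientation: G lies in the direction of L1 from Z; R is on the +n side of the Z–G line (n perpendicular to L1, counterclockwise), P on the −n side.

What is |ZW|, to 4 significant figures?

66.78

The slot axis is L1's direction at -73.0°, so u = (cos -73.0°, sin -73.0°) = (0.2924, -0.9563) and n = (−sin -73.0°, cos -73.0°) = (0.9563, 0.2924). Z is at the origin and G lies 66.2 along u from Z, so G = 66.2·u = (19.36, -63.31). Tangency of A1 to both parallel lines with radius 8.8 puts R and P at Z ± 8.8·n: R = (8.415, 2.573), P = (-8.415, -2.573). Equal radii place F and W the same way about G: F = G + 8.8·n = (27.77, -60.73), W = G − 8.8·n = (10.94, -65.88). Then |ZW| = |W − Z| = 66.78.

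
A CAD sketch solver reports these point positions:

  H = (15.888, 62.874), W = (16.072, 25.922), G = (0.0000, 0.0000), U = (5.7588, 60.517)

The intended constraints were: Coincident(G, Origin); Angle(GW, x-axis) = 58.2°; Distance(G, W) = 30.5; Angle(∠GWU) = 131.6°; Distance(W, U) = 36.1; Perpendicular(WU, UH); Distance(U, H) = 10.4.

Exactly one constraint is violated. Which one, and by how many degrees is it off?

Perpendicular(WU, UH) — off by 3.50°.

G = (0.00, 0.00) ✓; GW at 58.20° ✓; |GW| = 30.50 ✓; ∠GWU = 131.6° ✓; |WU| = 36.10 ✓; ∠(WU, UH) = 93.50° ✗; |UH| = 10.40 ✓.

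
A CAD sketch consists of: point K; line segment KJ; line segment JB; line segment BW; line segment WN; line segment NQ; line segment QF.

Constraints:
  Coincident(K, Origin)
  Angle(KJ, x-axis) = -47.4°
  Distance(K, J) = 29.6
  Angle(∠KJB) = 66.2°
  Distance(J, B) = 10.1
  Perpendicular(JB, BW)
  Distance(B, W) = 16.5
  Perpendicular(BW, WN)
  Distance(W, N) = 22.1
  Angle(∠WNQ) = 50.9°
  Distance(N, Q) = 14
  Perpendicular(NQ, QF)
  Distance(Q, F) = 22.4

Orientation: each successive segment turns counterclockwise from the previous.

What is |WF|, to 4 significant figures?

5.250

∠WNQ = 50.9° gives NQ at 15.50° from the x-axis; with |NQ| = 14.0, Q = (13.60, -22.44). NQ is perpendicular to QF, so QF runs at 105.5°; with |QF| = 22.4, F = (7.616, -0.8524). Then |WF| = |F − W| = 5.250.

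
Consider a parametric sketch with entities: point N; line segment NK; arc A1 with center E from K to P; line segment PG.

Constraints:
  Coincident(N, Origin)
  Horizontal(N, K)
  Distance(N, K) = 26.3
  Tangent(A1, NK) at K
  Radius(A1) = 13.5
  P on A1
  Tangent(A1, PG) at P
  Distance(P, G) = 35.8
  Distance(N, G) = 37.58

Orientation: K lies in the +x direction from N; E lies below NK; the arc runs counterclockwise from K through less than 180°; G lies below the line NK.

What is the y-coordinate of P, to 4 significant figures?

-6.615

N is at the origin; NK is horizontal with |NK| = 26.3 and K on the +x side, so K = (26.30, 0.000). Tangency of A1 to NK means the radius EK is perpendicular to NK, so E = K + (0, -13.5) = (26.30, -13.50). Since EP ⟂ PG (tangency), |EG| = √(13.5² + 35.8²) = 38.26 regardless of where P sits on A1. So G lies on both circle(N, 37.58) and circle(E, 38.26); the below-NK intersection is G = (-3.570, -37.41). P is the foot of the tangent from G: P = (14.69, -6.615).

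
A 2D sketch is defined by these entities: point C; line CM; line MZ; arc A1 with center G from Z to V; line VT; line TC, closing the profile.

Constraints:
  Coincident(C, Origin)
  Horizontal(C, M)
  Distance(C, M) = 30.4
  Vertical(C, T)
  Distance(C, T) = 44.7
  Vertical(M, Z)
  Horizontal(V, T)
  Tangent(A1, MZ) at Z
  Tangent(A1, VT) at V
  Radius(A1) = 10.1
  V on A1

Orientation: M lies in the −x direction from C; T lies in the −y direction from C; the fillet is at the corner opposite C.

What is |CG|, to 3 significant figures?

40.1

C is at the origin; C and M share the same y with |CM| = 30.4 and M on the −x side, so M = (-30.4, 0.00). CT is vertical with |CT| = 44.7 and T on the −y side, so T = (0.00, -44.7). The virtual corner opposite C is at (-30.4, -44.7). The tangent condition forces GZ to be normal to MZ and tangency of A1 to VT means the radius GV is perpendicular to VT, with radius 10.1, so the center G sits 10.1 in from both sides at G = (-20.3, -34.6). Then |CG| = |G − C| = 40.1.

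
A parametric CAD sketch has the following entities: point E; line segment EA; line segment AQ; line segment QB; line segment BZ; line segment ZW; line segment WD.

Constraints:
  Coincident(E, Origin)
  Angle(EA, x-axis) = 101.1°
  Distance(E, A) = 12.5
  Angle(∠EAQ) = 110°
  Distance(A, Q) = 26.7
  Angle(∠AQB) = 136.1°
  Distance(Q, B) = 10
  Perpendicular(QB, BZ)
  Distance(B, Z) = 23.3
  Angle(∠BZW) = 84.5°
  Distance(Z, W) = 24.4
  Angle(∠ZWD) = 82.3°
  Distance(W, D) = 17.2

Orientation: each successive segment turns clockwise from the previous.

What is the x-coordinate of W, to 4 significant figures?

1.879

E is at the origin; EA runs at 101.1° with length 12.5, so A = (-2.407, 12.27). ∠EAQ = 110.0° gives AQ at 31.10° from the x-axis; with |AQ| = 26.7, Q = (20.46, 26.06). ∠AQB = 136.1° gives QB at -12.80° from the x-axis; with |QB| = 10.0, B = (30.21, 23.84). The perpendicularity gives BZ at right angles to QB, so BZ runs at -102.8°; with |BZ| = 23.3, Z = (25.05, 1.121). ∠BZW = 84.5° gives ZW at 161.7° from the x-axis; with |ZW| = 24.4, W = (1.879, 8.783). So W.x = 1.879.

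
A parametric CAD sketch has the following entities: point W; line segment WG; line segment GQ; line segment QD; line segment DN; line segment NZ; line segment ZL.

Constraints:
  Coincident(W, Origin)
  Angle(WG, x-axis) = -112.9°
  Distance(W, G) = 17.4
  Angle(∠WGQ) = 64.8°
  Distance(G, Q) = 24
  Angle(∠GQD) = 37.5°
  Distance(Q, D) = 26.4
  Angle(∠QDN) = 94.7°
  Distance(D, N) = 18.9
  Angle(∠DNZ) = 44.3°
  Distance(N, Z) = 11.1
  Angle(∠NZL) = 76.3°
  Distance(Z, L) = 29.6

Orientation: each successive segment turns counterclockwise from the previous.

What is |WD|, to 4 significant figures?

4.365

W is at the origin; WG runs at -112.9° with length 17.4, so G = (-6.771, -16.03). ∠WGQ = 64.8° gives GQ at 2.300° from the x-axis; with |GQ| = 24.0, Q = (17.21, -15.07). ∠GQD = 37.5° gives QD at 144.8° from the x-axis; with |QD| = 26.4, D = (-4.363, 0.1524). Then |WD| = |D − W| = 4.365.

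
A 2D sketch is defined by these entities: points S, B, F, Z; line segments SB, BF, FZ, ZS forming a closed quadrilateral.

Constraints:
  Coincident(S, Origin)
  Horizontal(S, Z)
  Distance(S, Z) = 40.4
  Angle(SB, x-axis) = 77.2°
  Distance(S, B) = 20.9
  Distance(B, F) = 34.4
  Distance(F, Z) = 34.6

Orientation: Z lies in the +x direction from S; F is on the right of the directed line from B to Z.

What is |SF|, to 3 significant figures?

16.3

Checks: |BF| = 34.40 ✓; |FZ| = 34.60 ✓.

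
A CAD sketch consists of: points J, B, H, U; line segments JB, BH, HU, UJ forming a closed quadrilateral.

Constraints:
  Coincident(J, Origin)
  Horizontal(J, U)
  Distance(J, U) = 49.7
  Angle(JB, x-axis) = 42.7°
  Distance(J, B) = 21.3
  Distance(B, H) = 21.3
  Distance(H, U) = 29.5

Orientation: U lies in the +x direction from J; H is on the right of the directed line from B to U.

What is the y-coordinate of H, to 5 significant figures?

-6.2089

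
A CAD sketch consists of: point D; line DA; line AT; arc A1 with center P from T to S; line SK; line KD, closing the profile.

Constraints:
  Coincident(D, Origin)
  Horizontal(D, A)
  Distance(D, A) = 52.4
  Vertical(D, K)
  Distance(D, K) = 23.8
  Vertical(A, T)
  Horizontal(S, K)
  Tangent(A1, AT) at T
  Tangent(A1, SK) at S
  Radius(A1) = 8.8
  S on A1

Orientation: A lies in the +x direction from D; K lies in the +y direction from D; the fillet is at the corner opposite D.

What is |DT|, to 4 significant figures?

54.50

The virtual corner opposite D is at (52.40, 23.80). Since A1 is tangent to AT there, PT ⟂ AT and since A1 is tangent to SK there, PS ⟂ SK, with radius 8.8, so the center P sits 8.8 in from both sides at P = (43.60, 15.00). That places the tangent points at T = (52.40, 15.00) on AT and S = (43.60, 23.80) on SK. Then |DT| = |T − D| = 54.50.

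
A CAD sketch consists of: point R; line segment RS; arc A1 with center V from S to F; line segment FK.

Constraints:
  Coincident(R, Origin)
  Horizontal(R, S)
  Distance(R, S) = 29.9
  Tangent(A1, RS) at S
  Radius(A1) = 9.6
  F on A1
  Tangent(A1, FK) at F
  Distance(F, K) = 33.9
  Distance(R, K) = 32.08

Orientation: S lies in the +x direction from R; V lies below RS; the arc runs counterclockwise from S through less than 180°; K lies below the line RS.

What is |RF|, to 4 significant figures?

22.40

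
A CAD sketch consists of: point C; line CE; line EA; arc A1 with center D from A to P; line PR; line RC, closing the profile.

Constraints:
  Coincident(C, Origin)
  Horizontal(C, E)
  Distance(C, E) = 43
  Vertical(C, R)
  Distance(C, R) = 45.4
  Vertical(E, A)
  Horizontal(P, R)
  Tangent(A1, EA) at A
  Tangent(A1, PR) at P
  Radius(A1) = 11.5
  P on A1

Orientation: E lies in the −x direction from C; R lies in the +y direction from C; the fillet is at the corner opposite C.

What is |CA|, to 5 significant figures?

54.756

C is at the origin; C and E share the same y with |CE| = 43.0 and E on the −x side, so E = (-43.000, 0.0000). CR is vertical with |CR| = 45.4 and R on the +y side, so R = (0.0000, 45.400). The virtual corner opposite C is at (-43.000, 45.400). Since A1 is tangent to EA there, DA ⟂ EA and the tangent condition forces DP to be normal to PR, with radius 11.5, so the center D sits 11.5 in from both sides at D = (-31.500, 33.900). That places the tangent points at A = (-43.000, 33.900) on EA and P = (-31.500, 45.400) on PR. Then |CA| = |A − C| = 54.756.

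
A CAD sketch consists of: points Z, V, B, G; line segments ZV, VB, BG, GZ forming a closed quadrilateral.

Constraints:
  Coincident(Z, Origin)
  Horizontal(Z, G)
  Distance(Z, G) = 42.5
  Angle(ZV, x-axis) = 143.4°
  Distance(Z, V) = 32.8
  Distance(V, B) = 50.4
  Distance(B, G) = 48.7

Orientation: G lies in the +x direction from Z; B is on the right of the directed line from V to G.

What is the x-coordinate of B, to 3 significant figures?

-0.150

Z is at the origin; Z and G share the same y with |ZG| = 42.5 and G in +x, so G = (42.5, 0). ZV runs at 143.4° with |ZV| = 32.8, so V = (-26.3, 19.6). B is determined by |VB| = 50.4 and |BG| = 48.7 together: it lies at the intersection of circle(V, 50.4) and circle(G, 48.7). With |VG| = 71.6, the foot of the radical line on VG is 37.0 from V and the perpendicular offset is √(50.4² − 37.0²) = 34.3. Taking the right-of-VG solution: B = (-0.150, -23.5).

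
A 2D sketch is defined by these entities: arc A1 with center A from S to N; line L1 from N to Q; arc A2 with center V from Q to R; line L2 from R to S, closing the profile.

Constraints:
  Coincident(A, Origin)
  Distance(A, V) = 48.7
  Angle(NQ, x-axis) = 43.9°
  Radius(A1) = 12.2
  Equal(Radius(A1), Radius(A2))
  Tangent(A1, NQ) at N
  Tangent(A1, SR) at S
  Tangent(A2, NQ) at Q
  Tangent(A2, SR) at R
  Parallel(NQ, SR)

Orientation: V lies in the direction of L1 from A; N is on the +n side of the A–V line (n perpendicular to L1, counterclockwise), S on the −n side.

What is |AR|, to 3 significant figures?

50.2

The slot axis is L1's direction at 43.9°, so u = (cos 43.9°, sin 43.9°) = (0.721, 0.693) and n = (−sin 43.9°, cos 43.9°) = (-0.693, 0.721). A is at the origin and V lies 48.7 along u from A, so V = 48.7·u = (35.1, 33.8). Tangency of A1 to both parallel lines with radius 12.2 puts N and S at A ± 12.2·n: N = (-8.46, 8.79), S = (8.46, -8.79). Equal radii place Q and R the same way about V: Q = V + 12.2·n = (26.6, 42.6), R = V − 12.2·n = (43.6, 25.0). Then |AR| = |R − A| = 50.2.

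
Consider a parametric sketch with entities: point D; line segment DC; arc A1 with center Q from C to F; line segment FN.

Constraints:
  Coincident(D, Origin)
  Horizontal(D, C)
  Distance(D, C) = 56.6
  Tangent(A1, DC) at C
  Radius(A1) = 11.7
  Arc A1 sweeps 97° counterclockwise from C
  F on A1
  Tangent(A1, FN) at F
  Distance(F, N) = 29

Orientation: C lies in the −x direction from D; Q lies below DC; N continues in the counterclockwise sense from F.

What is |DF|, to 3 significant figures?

69.5

D is at the origin; D and C share the same y with |DC| = 56.6 and C on the −x side, so C = (-56.6, 0.00). The tangent condition forces QC to be normal to DC, so Q = C + (0, -11.7) = (-56.6, -11.7). On A1, C sits at bearing 90° from Q; a 97° counterclockwise sweep puts F at bearing 187°, so F = Q + 11.7·(cos 187°, sin 187°) = (-68.2, -13.1). Then |DF| = |F − D| = 69.5.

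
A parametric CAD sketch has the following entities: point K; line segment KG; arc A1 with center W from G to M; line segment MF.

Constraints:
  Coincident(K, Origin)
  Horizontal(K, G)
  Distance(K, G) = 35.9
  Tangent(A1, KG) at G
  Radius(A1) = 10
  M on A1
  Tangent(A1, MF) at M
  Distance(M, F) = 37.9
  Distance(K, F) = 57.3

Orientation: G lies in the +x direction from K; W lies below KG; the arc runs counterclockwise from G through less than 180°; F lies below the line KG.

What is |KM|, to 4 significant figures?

28.23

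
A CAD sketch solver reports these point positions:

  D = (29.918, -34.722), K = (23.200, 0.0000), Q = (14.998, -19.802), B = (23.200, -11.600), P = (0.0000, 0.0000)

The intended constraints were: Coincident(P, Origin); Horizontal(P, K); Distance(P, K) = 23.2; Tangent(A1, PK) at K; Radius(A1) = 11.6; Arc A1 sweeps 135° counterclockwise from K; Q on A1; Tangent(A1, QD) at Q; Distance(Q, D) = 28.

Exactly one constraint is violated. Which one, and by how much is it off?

Distance(Q, D) = 28 — off by 6.90.

P = (0.00, 0.00) ✓; P.y = 0.00, K.y = 0.00 ✓; |PK| = 23.20 ✓; ∠(BK, KP) = 90.00° ✓; |BK| = 11.60 ✓; bearing(B→Q) − bearing(B→K) = 135.0° ✓; |BQ| = 11.60 ✓; ∠(BQ, QD) = 90.00° ✓; |QD| = 21.10 ✗.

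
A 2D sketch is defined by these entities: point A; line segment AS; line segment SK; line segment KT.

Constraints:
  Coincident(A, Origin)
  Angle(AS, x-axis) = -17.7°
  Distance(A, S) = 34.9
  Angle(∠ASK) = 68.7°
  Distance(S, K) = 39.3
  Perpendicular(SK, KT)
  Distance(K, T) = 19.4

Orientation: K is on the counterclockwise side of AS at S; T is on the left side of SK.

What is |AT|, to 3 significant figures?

29.7

∠ASK = 68.7°, so SK runs at -17.7° + (180° − 68.7°) = 93.6° from the x-axis; with |SK| = 39.3, K = S + 39.3·(cos 93.6°, sin 93.6°) = (30.8, 28.6). SK ⟂ KT; with |KT| = 19.4 on the left of SK, T = K + 19.4·(-0.998, -0.0628) = (11.4, 27.4). Then |AT| = |T − A| = 29.7.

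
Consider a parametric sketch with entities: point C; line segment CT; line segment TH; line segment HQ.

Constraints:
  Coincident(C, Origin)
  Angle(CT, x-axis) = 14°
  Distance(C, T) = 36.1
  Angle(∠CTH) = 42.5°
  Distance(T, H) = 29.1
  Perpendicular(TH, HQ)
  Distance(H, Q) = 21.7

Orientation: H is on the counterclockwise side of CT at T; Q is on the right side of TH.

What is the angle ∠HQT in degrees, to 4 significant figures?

53.29°

∠CTH = 42.5°, so TH runs at 14.0° + (180° − 42.5°) = 151.5° from the x-axis; with |TH| = 29.1, H = T + 29.1·(cos 151.5°, sin 151.5°) = (9.454, 22.62). TH is perpendicular to HQ; with |HQ| = 21.7 on the right of TH, Q = H + 21.7·(0.4772, 0.8788) = (19.81, 41.69). Then cos ∠HQT = QH·QT / (|QH||QT|), giving 53.29°.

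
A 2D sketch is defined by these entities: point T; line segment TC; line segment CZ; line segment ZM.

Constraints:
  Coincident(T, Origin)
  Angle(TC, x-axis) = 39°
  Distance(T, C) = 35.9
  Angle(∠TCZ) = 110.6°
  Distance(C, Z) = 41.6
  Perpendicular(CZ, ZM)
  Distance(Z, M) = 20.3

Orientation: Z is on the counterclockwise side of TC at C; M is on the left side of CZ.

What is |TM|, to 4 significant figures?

55.84

T is at the origin; TC runs at 39.0° with length 35.9, so C = 35.9·(cos 39.0°, sin 39.0°) = (27.90, 22.59). ∠TCZ = 110.6°, so CZ runs at 39.0° + (180° − 110.6°) = 108.4° from the x-axis; with |CZ| = 41.6, Z = C + 41.6·(cos 108.4°, sin 108.4°) = (14.77, 62.07). CZ is perpendicular to ZM; with |ZM| = 20.3 on the left of CZ, M = Z + 20.3·(-0.9489, -0.3156) = (-4.494, 55.66). Then |TM| = |M − T| = 55.84.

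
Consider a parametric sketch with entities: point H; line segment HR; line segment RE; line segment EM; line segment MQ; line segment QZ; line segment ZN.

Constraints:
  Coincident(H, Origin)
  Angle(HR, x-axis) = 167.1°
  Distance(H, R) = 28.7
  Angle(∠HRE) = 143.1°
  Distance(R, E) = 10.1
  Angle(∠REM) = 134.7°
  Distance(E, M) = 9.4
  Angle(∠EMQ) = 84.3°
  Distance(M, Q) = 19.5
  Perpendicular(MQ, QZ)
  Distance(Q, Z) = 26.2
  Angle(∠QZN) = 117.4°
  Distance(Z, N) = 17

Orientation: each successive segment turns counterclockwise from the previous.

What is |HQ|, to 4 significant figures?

24.57

H is at the origin; HR runs at 167.1° with length 28.7, so R = (-27.98, 6.407). ∠HRE = 143.1° gives RE at -156.0° from the x-axis; with |RE| = 10.1, E = (-37.20, 2.299). ∠REM = 134.7° gives EM at -110.7° from the x-axis; with |EM| = 9.4, M = (-40.53, -6.494). ∠EMQ = 84.3° gives MQ at -15.00° from the x-axis; with |MQ| = 19.5, Q = (-21.69, -11.54). Then |HQ| = |Q − H| = 24.57.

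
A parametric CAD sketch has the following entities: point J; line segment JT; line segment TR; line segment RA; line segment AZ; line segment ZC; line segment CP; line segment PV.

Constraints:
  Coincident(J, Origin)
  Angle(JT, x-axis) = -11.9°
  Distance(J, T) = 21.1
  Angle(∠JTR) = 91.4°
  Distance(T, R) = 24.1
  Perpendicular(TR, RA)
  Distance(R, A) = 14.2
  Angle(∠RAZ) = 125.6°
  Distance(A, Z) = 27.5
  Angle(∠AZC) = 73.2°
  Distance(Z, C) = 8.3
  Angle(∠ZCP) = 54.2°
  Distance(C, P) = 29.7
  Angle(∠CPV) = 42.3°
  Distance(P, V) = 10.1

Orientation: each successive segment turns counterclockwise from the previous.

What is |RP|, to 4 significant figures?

31.22

J is at the origin; JT runs at -11.9° with length 21.1, so T = (20.65, -4.351). ∠JTR = 91.4° gives TR at 76.70° from the x-axis; with |TR| = 24.1, R = (26.19, 19.10). The perpendicularity gives RA at right angles to TR, so RA runs at 166.7°; with |RA| = 14.2, A = (12.37, 22.37). ∠RAZ = 125.6° gives AZ at -138.9° from the x-axis; with |AZ| = 27.5, Z = (-8.351, 4.292). ∠AZC = 73.2° gives ZC at -32.10° from the x-axis; with |ZC| = 8.3, C = (-1.320, -0.1190). ∠ZCP = 54.2° gives CP at 93.70° from the x-axis; with |CP| = 29.7, P = (-3.237, 29.52). Then |RP| = |P − R| = 31.22.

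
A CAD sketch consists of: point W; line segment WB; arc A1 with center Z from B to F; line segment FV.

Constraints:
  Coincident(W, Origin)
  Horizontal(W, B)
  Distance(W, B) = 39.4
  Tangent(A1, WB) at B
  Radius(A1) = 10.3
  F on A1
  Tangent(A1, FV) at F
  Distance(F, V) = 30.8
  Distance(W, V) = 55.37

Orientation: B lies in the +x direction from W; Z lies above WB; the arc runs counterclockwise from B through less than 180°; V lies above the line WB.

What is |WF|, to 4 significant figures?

50.88

Checks: |ZF| = 10.30 ✓; ∠(ZF, FV) = 90.00° ✓; |FV| = 30.80 ✓; |WV| = 55.37 ✓.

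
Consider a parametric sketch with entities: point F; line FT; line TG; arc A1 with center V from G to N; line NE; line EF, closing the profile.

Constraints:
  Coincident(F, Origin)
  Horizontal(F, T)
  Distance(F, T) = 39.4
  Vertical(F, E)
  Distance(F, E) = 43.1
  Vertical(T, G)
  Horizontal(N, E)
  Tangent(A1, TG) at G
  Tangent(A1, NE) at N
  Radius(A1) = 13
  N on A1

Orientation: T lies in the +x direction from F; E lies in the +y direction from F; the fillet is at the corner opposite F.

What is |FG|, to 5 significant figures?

49.582

F is at the origin; F and T share the same y with |FT| = 39.4 and T on the +x side, so T = (39.400, 0.0000). FE is vertical with |FE| = 43.1 and E on the +y side, so E = (0.0000, 43.100). The virtual corner opposite F is at (39.400, 43.100). Tangency of A1 to TG means the radius VG is perpendicular to TG and tangency of A1 to NE means the radius VN is perpendicular to NE, with radius 13.0, so the center V sits 13.0 in from both sides at V = (26.400, 30.100). That places the tangent points at G = (39.400, 30.100) on TG and N = (26.400, 43.100) on NE. Then |FG| = |G − F| = 49.582.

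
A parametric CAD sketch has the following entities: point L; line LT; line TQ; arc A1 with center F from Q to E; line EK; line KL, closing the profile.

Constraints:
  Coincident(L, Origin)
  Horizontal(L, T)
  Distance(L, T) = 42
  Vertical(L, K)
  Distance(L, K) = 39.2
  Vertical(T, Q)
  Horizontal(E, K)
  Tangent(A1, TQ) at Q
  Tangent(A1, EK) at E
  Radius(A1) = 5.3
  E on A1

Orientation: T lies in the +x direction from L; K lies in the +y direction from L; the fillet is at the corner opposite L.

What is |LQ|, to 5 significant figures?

53.974

The virtual corner opposite L is at (42.000, 39.200). A1 meets TQ tangentially, so FQ is at right angles to TQ and tangency of A1 to EK means the radius FE is perpendicular to EK, with radius 5.3, so the center F sits 5.3 in from both sides at F = (36.700, 33.900). That places the tangent points at Q = (42.000, 33.900) on TQ and E = (36.700, 39.200) on EK. Then |LQ| = |Q − L| = 53.974.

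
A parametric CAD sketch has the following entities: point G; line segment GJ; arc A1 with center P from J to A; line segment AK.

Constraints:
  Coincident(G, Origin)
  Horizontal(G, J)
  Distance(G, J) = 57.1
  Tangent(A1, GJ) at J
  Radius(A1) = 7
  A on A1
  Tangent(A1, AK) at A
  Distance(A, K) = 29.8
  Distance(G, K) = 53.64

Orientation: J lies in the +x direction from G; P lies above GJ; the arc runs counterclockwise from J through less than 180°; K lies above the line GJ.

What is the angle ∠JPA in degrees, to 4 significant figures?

133.1°

Checks: ∠(PJ, JG) = 90.00° ✓; |PJ| = 7.000 ✓; |PA| = 7.000 ✓; ∠(PA, AK) = 90.00° ✓; |AK| = 29.80 ✓; |GK| = 53.64 ✓.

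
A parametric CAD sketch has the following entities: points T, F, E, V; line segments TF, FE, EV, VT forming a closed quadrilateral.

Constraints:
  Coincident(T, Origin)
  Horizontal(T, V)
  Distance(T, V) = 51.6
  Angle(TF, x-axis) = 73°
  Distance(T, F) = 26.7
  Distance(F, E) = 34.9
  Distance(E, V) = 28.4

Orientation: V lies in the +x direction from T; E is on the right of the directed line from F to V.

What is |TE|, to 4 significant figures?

24.37

T is at the origin; T and V share the same y with |TV| = 51.6 and V in +x, so V = (51.6, 0). TF runs at 73.0° with |TF| = 26.7, so F = (7.806, 25.53). E is determined by |FE| = 34.9 and |EV| = 28.4 together: it lies at the intersection of circle(F, 34.9) and circle(V, 28.4). With |FV| = 50.69, the foot of the radical line on FV is 29.40 from F and the perpendicular offset is √(34.9² − 29.40²) = 18.80. Taking the right-of-FV solution: E = (23.74, -5.517).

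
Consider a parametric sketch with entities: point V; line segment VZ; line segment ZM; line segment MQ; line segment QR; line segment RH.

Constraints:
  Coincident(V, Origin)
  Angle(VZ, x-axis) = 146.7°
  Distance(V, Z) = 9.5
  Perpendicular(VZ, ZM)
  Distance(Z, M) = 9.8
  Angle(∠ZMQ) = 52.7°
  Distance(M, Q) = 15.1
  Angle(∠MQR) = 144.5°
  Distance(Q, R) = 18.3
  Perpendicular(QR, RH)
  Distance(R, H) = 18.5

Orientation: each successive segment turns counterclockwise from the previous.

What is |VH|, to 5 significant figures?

24.341

V is at the origin; VZ runs at 146.7° with length 9.5, so Z = (-7.9402, 5.2157). VZ ⟂ ZM, so ZM runs at -123.30°; with |ZM| = 9.8, M = (-13.321, -2.9752). ∠ZMQ = 52.7° gives MQ at 4.0000° from the x-axis; with |MQ| = 15.1, Q = (1.7426, -1.9219). ∠MQR = 144.5° gives QR at 39.500° from the x-axis; with |QR| = 18.3, R = (15.863, 9.7184). The perpendicularity gives RH at right angles to QR, so RH runs at 129.50°; with |RH| = 18.5, H = (4.0959, 23.993). Then |VH| = |H − V| = 24.341.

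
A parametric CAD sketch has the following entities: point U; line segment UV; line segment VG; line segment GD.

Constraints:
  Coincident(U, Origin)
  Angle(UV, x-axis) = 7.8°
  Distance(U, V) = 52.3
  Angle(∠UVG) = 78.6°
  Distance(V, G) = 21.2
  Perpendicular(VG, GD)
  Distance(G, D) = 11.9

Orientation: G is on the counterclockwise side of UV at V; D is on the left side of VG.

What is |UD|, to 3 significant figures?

40.8

U is at the origin; UV runs at 7.8° with length 52.3, so V = 52.3·(cos 7.8°, sin 7.8°) = (51.8, 7.10). ∠UVG = 78.6°, so VG runs at 7.8° + (180° − 78.6°) = 109° from the x-axis; with |VG| = 21.2, G = V + 21.2·(cos 109°, sin 109°) = (44.8, 27.1). VG ⟂ GD; with |GD| = 11.9 on the left of VG, D = G + 11.9·(-0.944, -0.329) = (33.6, 23.2). Then |UD| = |D − U| = 40.8.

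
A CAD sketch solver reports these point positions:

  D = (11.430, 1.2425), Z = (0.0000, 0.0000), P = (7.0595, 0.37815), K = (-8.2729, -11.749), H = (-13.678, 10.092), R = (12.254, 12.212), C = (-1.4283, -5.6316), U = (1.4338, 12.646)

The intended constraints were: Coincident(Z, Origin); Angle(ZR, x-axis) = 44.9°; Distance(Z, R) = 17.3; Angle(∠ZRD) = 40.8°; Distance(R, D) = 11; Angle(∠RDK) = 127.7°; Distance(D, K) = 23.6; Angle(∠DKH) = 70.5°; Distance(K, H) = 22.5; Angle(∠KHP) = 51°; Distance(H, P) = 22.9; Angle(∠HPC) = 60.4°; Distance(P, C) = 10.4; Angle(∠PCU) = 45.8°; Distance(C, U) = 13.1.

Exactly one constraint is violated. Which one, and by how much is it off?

Distance(C, U) = 13.1 — off by 5.40.

Z = (0.00, 0.00) ✓; ZR at 44.90° ✓; |ZR| = 17.30 ✓; ∠ZRD = 40.80° ✓; |RD| = 11.00 ✓; ∠RDK = 127.7° ✓; |DK| = 23.60 ✓; ∠DKH = 70.50° ✓; |KH| = 22.50 ✓; ∠KHP = 51.00° ✓; |HP| = 22.90 ✓; ∠HPC = 60.40° ✓; |PC| = 10.40 ✓; ∠PCU = 45.80° ✓; |CU| = 18.50 ✗.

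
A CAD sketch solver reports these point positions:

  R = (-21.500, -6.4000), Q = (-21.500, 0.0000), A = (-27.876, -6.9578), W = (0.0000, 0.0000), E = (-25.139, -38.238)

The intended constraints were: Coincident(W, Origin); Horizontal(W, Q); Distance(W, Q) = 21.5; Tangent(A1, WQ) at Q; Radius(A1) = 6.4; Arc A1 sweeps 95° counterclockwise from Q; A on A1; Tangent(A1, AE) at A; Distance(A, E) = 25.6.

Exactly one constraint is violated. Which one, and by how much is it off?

Distance(A, E) = 25.6 — off by 5.80.

W = (0.00, 0.00) ✓; W.y = 0.00, Q.y = 0.00 ✓; |WQ| = 21.50 ✓; ∠(RQ, QW) = 90.00° ✓; |RQ| = 6.400 ✓; bearing(R→A) − bearing(R→Q) = 95.00° ✓; |RA| = 6.400 ✓; ∠(RA, AE) = 90.00° ✓; |AE| = 31.40 ✗.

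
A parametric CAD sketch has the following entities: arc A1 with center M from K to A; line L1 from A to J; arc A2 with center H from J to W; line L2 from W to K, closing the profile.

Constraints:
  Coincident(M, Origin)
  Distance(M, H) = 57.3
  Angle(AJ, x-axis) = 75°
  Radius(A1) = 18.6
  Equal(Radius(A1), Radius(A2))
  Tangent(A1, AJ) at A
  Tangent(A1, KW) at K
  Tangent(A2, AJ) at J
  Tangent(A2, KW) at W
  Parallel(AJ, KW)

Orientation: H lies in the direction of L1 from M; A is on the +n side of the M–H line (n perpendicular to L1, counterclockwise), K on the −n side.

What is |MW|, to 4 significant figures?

60.24

The slot axis is L1's direction at 75.0°, so u = (cos 75.0°, sin 75.0°) = (0.2588, 0.9659) and n = (−sin 75.0°, cos 75.0°) = (-0.9659, 0.2588). M is at the origin and H lies 57.3 along u from M, so H = 57.3·u = (14.83, 55.35). Tangency of A1 to both parallel lines with radius 18.6 puts A and K at M ± 18.6·n: A = (-17.97, 4.814), K = (17.97, -4.814). Equal radii place J and W the same way about H: J = H + 18.6·n = (-3.136, 60.16), W = H − 18.6·n = (32.80, 50.53). Then |MW| = |W − M| = 60.24.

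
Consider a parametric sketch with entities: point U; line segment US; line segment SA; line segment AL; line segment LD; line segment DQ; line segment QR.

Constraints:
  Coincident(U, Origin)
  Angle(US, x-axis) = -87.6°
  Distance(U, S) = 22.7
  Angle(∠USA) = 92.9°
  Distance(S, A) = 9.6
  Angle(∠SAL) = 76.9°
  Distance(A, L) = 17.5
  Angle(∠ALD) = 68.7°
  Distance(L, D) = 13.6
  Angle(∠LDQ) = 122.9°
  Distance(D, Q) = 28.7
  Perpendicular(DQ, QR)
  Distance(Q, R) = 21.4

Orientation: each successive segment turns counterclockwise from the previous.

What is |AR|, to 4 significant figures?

20.02

∠LDQ = 122.9° gives DQ at -89.00° from the x-axis; with |DQ| = 28.7, Q = (-4.055, -41.97). DQ is perpendicular to QR, so QR runs at 1.000°; with |QR| = 21.4, R = (17.34, -41.59). Then |AR| = |R − A| = 20.02.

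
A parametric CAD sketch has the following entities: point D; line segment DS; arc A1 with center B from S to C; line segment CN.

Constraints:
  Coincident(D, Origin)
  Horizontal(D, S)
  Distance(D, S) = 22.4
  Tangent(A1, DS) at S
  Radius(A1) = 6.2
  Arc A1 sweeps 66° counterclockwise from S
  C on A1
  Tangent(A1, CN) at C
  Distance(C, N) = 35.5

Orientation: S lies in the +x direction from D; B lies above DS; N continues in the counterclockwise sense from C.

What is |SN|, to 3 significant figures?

41.3

D is at the origin; DS is horizontal with |DS| = 22.4 and S on the +x side, so S = (22.4, 0.00). Tangency of A1 to DS means the radius BS is perpendicular to DS, so B = S + (0, 6.2) = (22.4, 6.20). On A1, S sits at bearing -90° from B; a 66° counterclockwise sweep puts C at bearing -24°, so C = B + 6.2·(cos -24°, sin -24°) = (28.1, 3.68). Tangency of A1 to CN means the radius BC is perpendicular to CN, so CN runs along (−sin -24°, cos -24°); with |CN| = 35.5, N = (42.5, 36.1). Then |SN| = |N − S| = 41.3.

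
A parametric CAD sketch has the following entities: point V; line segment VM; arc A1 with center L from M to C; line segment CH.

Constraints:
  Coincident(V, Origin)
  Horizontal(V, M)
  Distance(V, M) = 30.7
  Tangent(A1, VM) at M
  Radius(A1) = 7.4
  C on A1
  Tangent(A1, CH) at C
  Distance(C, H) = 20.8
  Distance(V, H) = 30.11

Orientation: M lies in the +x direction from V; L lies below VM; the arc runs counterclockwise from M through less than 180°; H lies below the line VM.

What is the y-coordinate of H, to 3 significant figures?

-24.8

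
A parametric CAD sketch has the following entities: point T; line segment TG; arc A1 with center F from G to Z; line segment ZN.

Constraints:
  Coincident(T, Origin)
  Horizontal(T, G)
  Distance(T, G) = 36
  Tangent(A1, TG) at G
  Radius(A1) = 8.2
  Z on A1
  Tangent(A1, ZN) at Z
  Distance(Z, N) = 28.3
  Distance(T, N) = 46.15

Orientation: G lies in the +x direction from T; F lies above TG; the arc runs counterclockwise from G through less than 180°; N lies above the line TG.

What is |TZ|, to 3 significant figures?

44.8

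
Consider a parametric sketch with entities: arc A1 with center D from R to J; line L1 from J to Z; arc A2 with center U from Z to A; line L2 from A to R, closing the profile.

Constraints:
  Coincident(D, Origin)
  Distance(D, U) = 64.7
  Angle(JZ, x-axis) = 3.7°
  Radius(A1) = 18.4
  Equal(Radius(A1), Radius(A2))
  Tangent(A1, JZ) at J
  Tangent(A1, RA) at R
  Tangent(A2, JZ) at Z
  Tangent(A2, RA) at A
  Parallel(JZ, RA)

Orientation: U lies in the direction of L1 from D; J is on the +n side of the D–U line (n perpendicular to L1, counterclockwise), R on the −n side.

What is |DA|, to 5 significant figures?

67.266

The slot axis is L1's direction at 3.7°, so u = (cos 3.7°, sin 3.7°) = (0.99792, 0.064532) and n = (−sin 3.7°, cos 3.7°) = (-0.064532, 0.99792). D is at the origin and U lies 64.7 along u from D, so U = 64.7·u = (64.565, 4.1752). Tangency of A1 to both parallel lines with radius 18.4 puts J and R at D ± 18.4·n: J = (-1.1874, 18.362), R = (1.1874, -18.362). Equal radii place Z and A the same way about U: Z = U + 18.4·n = (63.378, 22.537), A = U − 18.4·n = (65.753, -14.186). Then |DA| = |A − D| = 67.266.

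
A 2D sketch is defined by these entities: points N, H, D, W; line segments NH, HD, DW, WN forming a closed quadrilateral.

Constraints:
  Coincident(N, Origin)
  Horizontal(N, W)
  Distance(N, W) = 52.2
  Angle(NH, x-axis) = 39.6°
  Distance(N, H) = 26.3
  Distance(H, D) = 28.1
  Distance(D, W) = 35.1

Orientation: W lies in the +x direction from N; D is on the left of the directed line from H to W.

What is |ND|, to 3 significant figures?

54.4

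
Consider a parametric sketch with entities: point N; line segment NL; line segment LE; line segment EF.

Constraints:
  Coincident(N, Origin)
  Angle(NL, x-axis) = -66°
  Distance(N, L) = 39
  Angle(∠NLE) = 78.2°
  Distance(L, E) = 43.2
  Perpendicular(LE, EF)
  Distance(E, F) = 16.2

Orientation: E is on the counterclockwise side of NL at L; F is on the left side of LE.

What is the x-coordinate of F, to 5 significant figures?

41.424

∠NLE = 78.2°, so LE runs at -66.0° + (180° − 78.2°) = 35.800° from the x-axis; with |LE| = 43.2, E = L + 43.2·(cos 35.800°, sin 35.800°) = (50.901, -10.358). LE ⟂ EF; with |EF| = 16.2 on the left of LE, F = E + 16.2·(-0.58496, 0.81106) = (41.424, 2.7811). So F.x = 41.424.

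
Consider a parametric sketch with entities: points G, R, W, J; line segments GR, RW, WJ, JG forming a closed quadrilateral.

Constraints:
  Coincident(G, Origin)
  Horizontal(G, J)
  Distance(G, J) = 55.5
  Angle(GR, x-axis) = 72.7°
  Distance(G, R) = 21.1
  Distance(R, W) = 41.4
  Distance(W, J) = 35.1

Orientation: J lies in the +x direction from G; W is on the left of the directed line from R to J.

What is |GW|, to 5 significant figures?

56.510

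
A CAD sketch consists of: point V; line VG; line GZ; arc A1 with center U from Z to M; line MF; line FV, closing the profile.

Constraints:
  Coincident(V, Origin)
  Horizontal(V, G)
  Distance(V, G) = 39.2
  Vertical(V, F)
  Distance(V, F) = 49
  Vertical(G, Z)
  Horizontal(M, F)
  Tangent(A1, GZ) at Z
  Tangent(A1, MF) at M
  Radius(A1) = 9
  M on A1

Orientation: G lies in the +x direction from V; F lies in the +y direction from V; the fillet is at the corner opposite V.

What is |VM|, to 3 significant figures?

57.6

The virtual corner opposite V is at (39.2, 49.0). A1 meets GZ tangentially, so UZ is at right angles to GZ and A1 meets MF tangentially, so UM is at right angles to MF, with radius 9.0, so the center U sits 9.0 in from both sides at U = (30.2, 40.0). That places the tangent points at Z = (39.2, 40.0) on GZ and M = (30.2, 49.0) on MF. Then |VM| = |M − V| = 57.6.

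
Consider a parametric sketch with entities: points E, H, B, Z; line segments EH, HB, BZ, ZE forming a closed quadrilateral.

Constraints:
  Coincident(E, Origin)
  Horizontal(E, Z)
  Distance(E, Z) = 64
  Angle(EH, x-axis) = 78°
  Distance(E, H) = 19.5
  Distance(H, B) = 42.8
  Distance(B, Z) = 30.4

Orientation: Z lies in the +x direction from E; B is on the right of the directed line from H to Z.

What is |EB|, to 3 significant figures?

36.8

Checks: |HB| = 42.80 ✓; |BZ| = 30.40 ✓.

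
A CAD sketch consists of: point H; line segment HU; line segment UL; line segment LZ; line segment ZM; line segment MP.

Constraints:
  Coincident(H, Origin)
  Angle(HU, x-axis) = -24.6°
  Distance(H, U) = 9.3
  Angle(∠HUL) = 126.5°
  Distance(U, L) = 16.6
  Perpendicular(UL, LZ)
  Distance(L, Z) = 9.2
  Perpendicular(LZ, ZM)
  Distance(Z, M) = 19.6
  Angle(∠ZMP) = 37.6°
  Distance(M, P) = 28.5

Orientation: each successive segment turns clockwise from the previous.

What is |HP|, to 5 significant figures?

29.597

H is at the origin; HU runs at -24.6° with length 9.3, so U = (8.4559, -3.8714). ∠HUL = 126.5° gives UL at -78.100° from the x-axis; with |UL| = 16.6, L = (11.879, -20.115). The perpendicularity gives LZ at right angles to UL, so LZ runs at -168.10°; with |LZ| = 9.2, Z = (2.8766, -22.012). LZ is perpendicular to ZM, so ZM runs at 101.90°; with |ZM| = 19.6, M = (-1.1650, -2.8330). ∠ZMP = 37.6° gives MP at -40.500° from the x-axis; with |MP| = 28.5, P = (20.507, -21.342). Then |HP| = |P − H| = 29.597.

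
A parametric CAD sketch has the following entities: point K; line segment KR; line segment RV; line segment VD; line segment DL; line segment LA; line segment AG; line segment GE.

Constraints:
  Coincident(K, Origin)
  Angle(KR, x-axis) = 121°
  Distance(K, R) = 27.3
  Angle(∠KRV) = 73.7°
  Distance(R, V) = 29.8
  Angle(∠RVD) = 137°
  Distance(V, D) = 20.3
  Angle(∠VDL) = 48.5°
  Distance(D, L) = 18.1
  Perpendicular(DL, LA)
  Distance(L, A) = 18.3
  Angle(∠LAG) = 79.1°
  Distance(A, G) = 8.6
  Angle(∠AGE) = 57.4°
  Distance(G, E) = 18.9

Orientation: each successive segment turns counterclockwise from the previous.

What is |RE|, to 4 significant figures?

25.42

K is at the origin; KR runs at 121.0° with length 27.3, so R = (-14.06, 23.40). ∠KRV = 73.7° gives RV at -132.7° from the x-axis; with |RV| = 29.8, V = (-34.27, 1.500). ∠RVD = 137.0° gives VD at -89.70° from the x-axis; with |VD| = 20.3, D = (-34.16, -18.80). ∠VDL = 48.5° gives DL at 41.80° from the x-axis; with |DL| = 18.1, L = (-20.67, -6.735). DL ⟂ LA, so LA runs at 131.8°; with |LA| = 18.3, A = (-32.87, 6.907). ∠LAG = 79.1° gives AG at -127.3° from the x-axis; with |AG| = 8.6, G = (-38.08, 0.06587). ∠AGE = 57.4° gives GE at -4.700° from the x-axis; with |GE| = 18.9, E = (-19.24, -1.483). Then |RE| = |E − R| = 25.42.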